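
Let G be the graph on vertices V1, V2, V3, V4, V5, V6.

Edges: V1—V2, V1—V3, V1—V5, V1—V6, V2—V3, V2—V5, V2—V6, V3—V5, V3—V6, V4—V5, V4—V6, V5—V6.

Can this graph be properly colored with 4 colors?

V1, V2, V3, V5, V6 are mutually adjacent (a clique of size 5), so at least 5 colors are needed.
So 4 colors are not enough.

No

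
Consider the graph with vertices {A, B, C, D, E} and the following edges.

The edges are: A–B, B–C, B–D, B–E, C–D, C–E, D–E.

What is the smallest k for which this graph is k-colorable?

B, C, D, E are mutually adjacent (a clique of size 4), so at least 4 colors are needed.
4 colors suffice: color 1 → {B}; color 2 → {A, D}; color 3 → {E}; color 4 → {C}. Every edge joins two different colors.

4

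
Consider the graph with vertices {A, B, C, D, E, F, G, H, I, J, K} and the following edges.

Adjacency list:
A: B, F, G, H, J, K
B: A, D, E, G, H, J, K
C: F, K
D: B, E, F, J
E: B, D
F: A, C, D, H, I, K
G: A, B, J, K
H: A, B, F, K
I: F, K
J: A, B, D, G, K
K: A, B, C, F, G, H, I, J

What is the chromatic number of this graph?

A, B, G, J, K are mutually adjacent (a clique of size 5), so at least 5 colors are needed.
5 colors suffice: color 1 → {D, K}; color 2 → {B, F}; color 3 → {A, C, E, I}; color 4 → {H, J}; color 5 → {G}. Every edge joins two different colors.

5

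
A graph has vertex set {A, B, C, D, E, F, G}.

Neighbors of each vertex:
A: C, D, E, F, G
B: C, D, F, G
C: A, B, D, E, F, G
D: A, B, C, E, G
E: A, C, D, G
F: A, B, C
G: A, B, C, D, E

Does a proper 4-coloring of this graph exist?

A, C, D, E, G form a clique, so at least 5 colors are needed.
So 4 colors are not enough.

No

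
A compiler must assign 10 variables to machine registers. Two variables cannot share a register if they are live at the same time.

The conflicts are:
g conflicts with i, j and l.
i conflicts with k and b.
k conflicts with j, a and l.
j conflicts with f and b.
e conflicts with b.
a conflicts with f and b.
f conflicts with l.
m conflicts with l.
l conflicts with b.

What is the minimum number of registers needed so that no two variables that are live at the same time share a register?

2

g and j conflict, so at least 2 registers are needed.
2 registers suffice: register 1 → {g, k, f, m, b}; register 2 → {i, j, e, a, l}. Each listed conflict is separated.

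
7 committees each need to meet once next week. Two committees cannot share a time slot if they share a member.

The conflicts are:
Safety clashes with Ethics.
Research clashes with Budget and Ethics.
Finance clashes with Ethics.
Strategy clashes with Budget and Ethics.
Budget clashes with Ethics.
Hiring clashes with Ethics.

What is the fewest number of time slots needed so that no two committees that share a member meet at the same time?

Research, Budget, Ethics all conflict with each other, so at least 3 time slots are needed.
3 time slots suffice: time slot 1 → {Ethics}; time slot 2 → {Safety, Finance, Budget, Hiring}; time slot 3 → {Research, Strategy}. Each listed conflict is separated.

3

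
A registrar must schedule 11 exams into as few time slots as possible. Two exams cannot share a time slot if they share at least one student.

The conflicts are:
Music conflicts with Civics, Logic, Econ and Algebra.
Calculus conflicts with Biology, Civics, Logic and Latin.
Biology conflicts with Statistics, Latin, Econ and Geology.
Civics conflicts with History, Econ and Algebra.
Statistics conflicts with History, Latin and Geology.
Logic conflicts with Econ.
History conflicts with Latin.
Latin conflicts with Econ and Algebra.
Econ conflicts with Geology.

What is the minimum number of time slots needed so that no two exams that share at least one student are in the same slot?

3

Biology, Statistics, Geology all conflict with each other, so at least 3 time slots are needed.
A valid assignment using 3 time slots: Music=3, Calculus=2, Biology=3, Civics=1, Statistics=2, Logic=1, History=3, Latin=1, Econ=2, Geology=1, Algebra=2. Each listed conflict is separated.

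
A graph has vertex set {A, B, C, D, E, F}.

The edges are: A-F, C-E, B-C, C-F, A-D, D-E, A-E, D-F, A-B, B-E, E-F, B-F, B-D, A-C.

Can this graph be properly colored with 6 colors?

The chromatic number is 5. A, B, D, E, F are mutually adjacent (a clique of size 5), so at least 5 colors are needed.
5 colors suffice: color 1 → {A}; color 2 → {E}; color 3 → {F}; color 4 → {B}; color 5 → {C, D}.
Since 6 ≥ 5, a proper 6-coloring certainly exists.

Yes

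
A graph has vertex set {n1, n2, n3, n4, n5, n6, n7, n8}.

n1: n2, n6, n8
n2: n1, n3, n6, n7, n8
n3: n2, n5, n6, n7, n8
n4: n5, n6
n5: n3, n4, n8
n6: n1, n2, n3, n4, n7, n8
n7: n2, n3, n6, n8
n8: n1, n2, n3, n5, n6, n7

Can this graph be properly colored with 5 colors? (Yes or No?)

Yes

The chromatic number is 5. n2, n3, n6, n7, n8 form a clique, so at least 5 colors are needed.
One proper 5-coloring: n1=yellow, n2=green, n3=yellow, n4=red, n5=blue, n6=blue, n7=purple, n8=red.
That is already a proper 5-coloring.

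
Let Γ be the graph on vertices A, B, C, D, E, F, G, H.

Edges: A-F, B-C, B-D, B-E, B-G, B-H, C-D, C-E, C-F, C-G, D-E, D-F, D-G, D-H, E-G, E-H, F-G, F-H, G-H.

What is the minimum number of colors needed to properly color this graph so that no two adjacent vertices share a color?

B, C, D, E, G are mutually adjacent (a clique of size 5), so at least 5 colors are needed.
A valid assignment using 5 colors: A=red, B=yellow, C=purple, D=red, E=green, F=green, G=blue, H=purple. Every edge joins two different colors.

5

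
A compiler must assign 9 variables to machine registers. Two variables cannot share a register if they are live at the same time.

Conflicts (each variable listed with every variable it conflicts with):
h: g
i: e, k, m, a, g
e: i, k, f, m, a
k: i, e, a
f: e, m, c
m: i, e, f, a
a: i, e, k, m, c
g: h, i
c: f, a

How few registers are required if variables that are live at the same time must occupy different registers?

i, e, m, a are mutually in conflict, so at least 4 registers are needed.
4 registers suffice: register 1 → {h, i, f}; register 2 → {a, g}; register 3 → {e, c}; register 4 → {k, m}. Every pair that conflicts lands in different registers.

4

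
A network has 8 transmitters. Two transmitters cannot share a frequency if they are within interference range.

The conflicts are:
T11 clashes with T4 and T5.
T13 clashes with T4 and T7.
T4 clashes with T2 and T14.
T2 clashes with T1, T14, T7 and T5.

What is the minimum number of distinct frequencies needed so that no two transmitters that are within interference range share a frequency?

3

T4, T2, T14 all conflict with each other, so at least 3 frequencies are needed.
A valid assignment using 3 frequencies: T11=1, T13=1, T4=2, T2=1, T1=2, T14=3, T7=2, T5=2. No two conflicting transmitters share a frequency.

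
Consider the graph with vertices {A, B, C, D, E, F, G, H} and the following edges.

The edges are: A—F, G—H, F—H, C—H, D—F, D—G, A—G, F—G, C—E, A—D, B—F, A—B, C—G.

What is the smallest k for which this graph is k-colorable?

4

A, D, F, G are pairwise adjacent (a clique of size 4), so at least 4 colors are needed.
4 colors suffice: color 1 → {B, E, G}; color 2 → {C, F}; color 3 → {A, H}; color 4 → {D}. No two adjacent vertices share a color.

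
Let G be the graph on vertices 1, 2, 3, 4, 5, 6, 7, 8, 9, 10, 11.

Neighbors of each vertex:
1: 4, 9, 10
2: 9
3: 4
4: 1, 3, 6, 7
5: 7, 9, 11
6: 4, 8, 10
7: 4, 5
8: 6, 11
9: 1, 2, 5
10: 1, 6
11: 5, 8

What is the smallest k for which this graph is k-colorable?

The cycle 4-1-9-5-7-4 has odd length 5, so it cannot be 2-colored; at least 3 colors are needed.
3 colors suffice: color a → {4, 8, 9, 10}; color b → {1, 2, 3, 5, 6}; color c → {7, 11}. Each edge has distinct colors on its endpoints.

3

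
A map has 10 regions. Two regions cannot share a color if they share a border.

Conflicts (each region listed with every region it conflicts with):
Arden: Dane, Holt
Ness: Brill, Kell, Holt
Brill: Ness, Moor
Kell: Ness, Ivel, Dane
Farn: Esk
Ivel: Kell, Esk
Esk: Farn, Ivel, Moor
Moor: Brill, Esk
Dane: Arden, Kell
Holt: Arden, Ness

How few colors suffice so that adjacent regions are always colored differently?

3

The cycle Arden-Holt-Ness-Kell-Dane-Arden has odd length 5, so it cannot be 2-colored; at least 3 colors are needed.
3 colors suffice: color 1 → {Brill, Kell, Esk, Holt}; color 2 → {Ness, Farn, Ivel, Moor, Dane}; color 3 → {Arden}. No two conflicting regions share a color.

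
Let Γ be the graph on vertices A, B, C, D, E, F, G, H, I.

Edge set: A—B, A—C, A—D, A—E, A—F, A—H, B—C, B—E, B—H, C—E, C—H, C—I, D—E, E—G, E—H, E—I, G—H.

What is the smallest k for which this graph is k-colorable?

A, B, C, E, H are mutually adjacent (a clique of size 5), so at least 5 colors are needed.
One proper 5-coloring: A=blue, B=purple, C=yellow, D=green, E=red, F=red, G=blue, H=green, I=blue. Each edge has distinct colors on its endpoints.

5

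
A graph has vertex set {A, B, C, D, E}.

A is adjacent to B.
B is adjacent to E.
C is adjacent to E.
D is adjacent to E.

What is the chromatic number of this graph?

D and E are adjacent, so at least 2 colors are needed.
2 colors suffice: color red → {A, E}; color blue → {B, C, D}. Each edge has distinct colors on its endpoints.

2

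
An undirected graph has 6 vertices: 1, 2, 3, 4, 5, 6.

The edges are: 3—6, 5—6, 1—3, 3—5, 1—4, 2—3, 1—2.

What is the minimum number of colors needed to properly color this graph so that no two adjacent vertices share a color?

3

1, 2, 3 are mutually adjacent, so at least 3 colors are needed.
One proper 3-coloring: 1=blue, 2=green, 3=red, 4=red, 5=green, 6=blue. Every edge joins two different colors.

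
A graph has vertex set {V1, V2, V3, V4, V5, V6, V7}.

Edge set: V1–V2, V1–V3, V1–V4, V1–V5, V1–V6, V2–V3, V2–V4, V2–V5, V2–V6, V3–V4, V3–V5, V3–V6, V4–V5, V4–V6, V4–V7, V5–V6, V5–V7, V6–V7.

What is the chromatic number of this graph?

6

V1, V2, V3, V4, V5, V6 are pairwise adjacent (a clique of size 6), so at least 6 colors are needed.
6 colors suffice: color 1 → {V4}; color 2 → {V6}; color 3 → {V5}; color 4 → {V3, V7}; color 5 → {V2}; color 6 → {V1}. No two adjacent vertices share a color.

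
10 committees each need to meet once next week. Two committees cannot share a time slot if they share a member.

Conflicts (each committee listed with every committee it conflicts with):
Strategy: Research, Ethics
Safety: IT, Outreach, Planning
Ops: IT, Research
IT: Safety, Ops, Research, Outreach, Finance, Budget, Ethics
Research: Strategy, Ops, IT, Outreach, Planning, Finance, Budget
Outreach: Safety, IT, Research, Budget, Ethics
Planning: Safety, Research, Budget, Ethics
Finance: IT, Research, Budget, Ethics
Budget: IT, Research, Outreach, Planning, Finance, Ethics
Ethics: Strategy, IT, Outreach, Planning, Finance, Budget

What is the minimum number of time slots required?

4

IT, Research, Outreach, Budget are mutually in conflict, so at least 4 time slots are needed.
4 time slots suffice: time slot 1 → {Strategy, IT, Planning}; time slot 2 → {Safety, Research, Ethics}; time slot 3 → {Ops, Budget}; time slot 4 → {Outreach, Finance}. Each listed conflict is separated.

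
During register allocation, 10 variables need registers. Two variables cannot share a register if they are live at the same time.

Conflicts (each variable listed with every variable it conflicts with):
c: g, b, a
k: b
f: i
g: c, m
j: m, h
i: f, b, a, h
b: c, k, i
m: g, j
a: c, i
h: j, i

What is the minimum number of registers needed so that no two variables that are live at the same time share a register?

The cycle j-h-i-a-c-g-m-j has odd length 7, so it cannot be 2-colored; at least 3 registers are needed.
Using 3 registers: c=1, k=1, f=2, g=2, j=2, i=1, b=2, m=1, a=2, h=3. Each listed conflict is separated.

3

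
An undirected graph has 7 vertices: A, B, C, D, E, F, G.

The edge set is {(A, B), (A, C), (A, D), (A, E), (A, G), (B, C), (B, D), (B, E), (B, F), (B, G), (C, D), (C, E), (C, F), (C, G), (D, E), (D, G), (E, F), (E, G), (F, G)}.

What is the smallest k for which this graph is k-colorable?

A, B, C, D, E, G are pairwise adjacent (a clique of size 6), so at least 6 colors are needed.
6 colors suffice: A=5, B=4, C=3, D=6, E=2, F=5, G=1. Every edge joins two different colors.

6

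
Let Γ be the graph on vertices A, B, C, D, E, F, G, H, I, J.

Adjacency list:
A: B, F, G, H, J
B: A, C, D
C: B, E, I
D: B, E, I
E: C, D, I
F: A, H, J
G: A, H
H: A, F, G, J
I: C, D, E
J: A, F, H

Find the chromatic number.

A, F, H, J are mutually adjacent (a clique of size 4), so at least 4 colors are needed.
4 colors suffice: color red → {A, E}; color blue → {B, H, I}; color green → {C, D, F, G}; color yellow → {J}. Every edge joins two different colors.

4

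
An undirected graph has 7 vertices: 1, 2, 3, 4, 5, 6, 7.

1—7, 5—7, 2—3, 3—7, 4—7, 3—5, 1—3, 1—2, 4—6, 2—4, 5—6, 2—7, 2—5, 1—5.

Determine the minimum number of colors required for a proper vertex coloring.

5

1, 2, 3, 5, 7 are mutually adjacent (a clique of size 5), so at least 5 colors are needed.
5 colors suffice: 1=d, 2=b, 3=e, 4=a, 5=a, 6=b, 7=c. Each edge has distinct colors on its endpoints.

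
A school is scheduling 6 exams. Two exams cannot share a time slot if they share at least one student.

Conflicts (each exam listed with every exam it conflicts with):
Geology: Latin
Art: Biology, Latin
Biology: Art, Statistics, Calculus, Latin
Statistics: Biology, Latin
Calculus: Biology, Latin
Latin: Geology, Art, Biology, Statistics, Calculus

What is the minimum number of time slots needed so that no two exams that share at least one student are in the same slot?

Biology, Calculus, Latin are mutually in conflict, so at least 3 time slots are needed.
Using 3 time slots: Geology=2, Art=3, Biology=2, Statistics=3, Calculus=3, Latin=1. Each listed conflict is separated.

3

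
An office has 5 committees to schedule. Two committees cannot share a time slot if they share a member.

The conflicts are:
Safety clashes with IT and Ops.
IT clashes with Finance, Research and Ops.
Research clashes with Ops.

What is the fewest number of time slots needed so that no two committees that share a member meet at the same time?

IT, Research, Ops are mutually in conflict, so at least 3 time slots are needed.
3 time slots suffice: time slot 1 → {IT}; time slot 2 → {Finance, Ops}; time slot 3 → {Safety, Research}. Every pair that conflicts lands in different time slots.

3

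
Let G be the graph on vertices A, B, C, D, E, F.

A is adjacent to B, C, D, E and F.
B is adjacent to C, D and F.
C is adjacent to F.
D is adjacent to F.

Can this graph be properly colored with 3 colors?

A, B, D, F are mutually adjacent (a clique of size 4), so at least 4 colors are needed.
So 3 colors are not enough.

No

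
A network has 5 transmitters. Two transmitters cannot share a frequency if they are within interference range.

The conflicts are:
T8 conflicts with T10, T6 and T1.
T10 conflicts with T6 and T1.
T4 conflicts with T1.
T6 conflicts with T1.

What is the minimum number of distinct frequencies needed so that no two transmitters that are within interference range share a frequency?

4

T8, T10, T6, T1 pairwise conflict, so at least 4 frequencies are needed.
Using 4 frequencies: T8=3, T10=4, T4=2, T6=2, T1=1. Each listed conflict is separated.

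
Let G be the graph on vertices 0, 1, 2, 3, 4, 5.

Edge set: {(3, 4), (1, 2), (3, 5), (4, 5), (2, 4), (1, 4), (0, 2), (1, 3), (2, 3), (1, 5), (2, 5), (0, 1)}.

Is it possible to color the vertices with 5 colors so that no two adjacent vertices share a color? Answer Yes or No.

Yes

The chromatic number is 5. 1, 2, 3, 4, 5 form a clique, so at least 5 colors are needed.
5 colors suffice: 0=green, 1=red, 2=blue, 3=yellow, 4=purple, 5=green.
That is already a proper 5-coloring.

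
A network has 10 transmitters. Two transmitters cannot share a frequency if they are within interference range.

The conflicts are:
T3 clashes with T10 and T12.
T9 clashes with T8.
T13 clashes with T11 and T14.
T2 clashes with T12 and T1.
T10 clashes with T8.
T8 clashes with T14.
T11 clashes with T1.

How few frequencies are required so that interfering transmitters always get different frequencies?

The cycle T10-T8-T14-T13-T11-T1-T2-T12-T3-T10 has odd length 9, so it cannot be 2-colored; at least 3 frequencies are needed.
Using 3 frequencies: T3=1, T9=2, T13=2, T2=1, T10=2, T8=1, T12=2, T11=1, T14=3, T1=2. Every pair that conflicts lands in different frequencies.

3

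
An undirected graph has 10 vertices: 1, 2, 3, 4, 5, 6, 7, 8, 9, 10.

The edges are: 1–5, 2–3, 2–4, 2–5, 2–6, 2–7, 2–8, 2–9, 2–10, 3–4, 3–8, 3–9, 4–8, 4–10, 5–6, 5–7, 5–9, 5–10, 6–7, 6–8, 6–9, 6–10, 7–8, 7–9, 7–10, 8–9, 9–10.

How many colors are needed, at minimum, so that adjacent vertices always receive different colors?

2, 5, 6, 7, 9, 10 form a clique, so at least 6 colors are needed.
6 colors suffice: color a → {1, 2}; color b → {4, 9}; color c → {3, 6}; color d → {7}; color e → {8, 10}; color f → {5}. Every edge joins two different colors.

6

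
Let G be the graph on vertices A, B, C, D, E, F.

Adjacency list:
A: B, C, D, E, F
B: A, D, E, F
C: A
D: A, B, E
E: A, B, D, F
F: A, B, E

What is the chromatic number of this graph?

4

A, B, E, F are mutually adjacent (a clique of size 4), so at least 4 colors are needed.
4 colors suffice: A=1, B=3, C=2, D=4, E=2, F=4. Each edge has distinct colors on its endpoints.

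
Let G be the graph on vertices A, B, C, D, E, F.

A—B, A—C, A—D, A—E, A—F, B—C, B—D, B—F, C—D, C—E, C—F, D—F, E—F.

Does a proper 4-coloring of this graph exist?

A, B, C, D, F form a clique, so at least 5 colors are needed.
So 4 colors are not enough.

No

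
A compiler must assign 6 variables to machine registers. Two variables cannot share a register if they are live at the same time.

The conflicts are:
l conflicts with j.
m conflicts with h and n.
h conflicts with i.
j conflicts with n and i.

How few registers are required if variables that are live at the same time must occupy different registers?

The cycle n-m-h-i-j-n has odd length 5, so it cannot be 2-colored; at least 3 registers are needed.
3 registers suffice: l=2, m=2, h=1, j=1, n=3, i=2. No two conflicting variables share a register.

3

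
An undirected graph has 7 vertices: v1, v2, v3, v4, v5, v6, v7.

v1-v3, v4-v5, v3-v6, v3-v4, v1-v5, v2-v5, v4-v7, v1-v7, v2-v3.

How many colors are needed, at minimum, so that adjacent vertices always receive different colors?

2

v4 and v5 are adjacent, so at least 2 colors are needed.
2 colors suffice: color 1 → {v3, v5, v7}; color 2 → {v1, v2, v4, v6}. Every edge joins two different colors.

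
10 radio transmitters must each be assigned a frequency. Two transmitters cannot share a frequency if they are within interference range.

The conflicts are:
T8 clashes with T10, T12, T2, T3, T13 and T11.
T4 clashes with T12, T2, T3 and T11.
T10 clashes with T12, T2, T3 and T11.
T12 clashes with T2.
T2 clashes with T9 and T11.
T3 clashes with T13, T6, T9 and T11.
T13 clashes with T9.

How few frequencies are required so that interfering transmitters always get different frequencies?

4

T8, T10, T12, T2 all conflict with each other, so at least 4 frequencies are needed.
A valid assignment using 4 frequencies: T8=2, T4=2, T10=4, T12=3, T2=1, T3=1, T13=3, T6=2, T9=2, T11=3. Each listed conflict is separated.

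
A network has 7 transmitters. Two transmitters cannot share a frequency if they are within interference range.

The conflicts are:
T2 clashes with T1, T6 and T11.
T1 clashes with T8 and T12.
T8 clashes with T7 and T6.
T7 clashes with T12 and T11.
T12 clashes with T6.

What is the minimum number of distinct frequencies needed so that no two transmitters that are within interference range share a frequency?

3

The cycle T11-T2-T6-T8-T7-T11 has odd length 5, so it cannot be 2-colored; at least 3 frequencies are needed.
Using 3 frequencies: T2=2, T1=1, T8=2, T7=1, T12=2, T6=1, T11=3. Every pair that conflicts lands in different frequencies.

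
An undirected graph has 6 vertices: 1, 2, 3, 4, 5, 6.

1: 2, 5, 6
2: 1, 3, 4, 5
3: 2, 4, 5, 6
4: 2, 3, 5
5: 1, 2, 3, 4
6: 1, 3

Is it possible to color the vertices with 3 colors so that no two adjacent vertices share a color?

No

2, 3, 4, 5 are mutually adjacent (a clique of size 4), so at least 4 colors are needed.
So 3 colors are not enough.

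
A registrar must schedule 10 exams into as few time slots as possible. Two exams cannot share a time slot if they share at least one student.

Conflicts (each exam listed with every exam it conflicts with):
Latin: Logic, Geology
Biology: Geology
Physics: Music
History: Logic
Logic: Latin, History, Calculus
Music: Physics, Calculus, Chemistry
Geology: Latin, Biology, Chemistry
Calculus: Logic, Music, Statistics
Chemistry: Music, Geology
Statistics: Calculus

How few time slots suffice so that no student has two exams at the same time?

2

Geology and Chemistry conflict, so at least 2 time slots are needed.
2 time slots suffice: time slot 1 → {Logic, Music, Geology, Statistics}; time slot 2 → {Latin, Biology, Physics, History, Calculus, Chemistry}. Each listed conflict is separated.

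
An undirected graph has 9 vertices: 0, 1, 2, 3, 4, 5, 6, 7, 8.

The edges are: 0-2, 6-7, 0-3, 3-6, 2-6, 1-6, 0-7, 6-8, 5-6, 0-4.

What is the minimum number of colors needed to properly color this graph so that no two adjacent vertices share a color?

2

0 and 4 are adjacent, so at least 2 colors are needed.
2 colors suffice: color a → {0, 6}; color b → {1, 2, 3, 4, 5, 7, 8}. No two adjacent vertices share a color.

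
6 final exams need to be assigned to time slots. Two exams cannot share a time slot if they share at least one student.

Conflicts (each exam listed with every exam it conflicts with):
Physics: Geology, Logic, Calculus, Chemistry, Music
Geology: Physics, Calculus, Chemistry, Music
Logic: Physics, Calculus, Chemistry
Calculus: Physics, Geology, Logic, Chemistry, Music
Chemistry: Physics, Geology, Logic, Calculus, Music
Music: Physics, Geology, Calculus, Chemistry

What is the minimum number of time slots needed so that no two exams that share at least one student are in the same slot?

5

Physics, Geology, Calculus, Chemistry, Music pairwise conflict, so at least 5 time slots are needed.
5 time slots suffice: Physics=1, Geology=4, Logic=4, Calculus=3, Chemistry=2, Music=5. No two conflicting exams share a time slot.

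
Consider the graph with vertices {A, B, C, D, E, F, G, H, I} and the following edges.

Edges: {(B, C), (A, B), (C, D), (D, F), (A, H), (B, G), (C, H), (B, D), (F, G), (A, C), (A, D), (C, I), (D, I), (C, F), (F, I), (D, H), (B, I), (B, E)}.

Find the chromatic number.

B, C, D, I are pairwise adjacent (a clique of size 4), so at least 4 colors are needed.
4 colors suffice: color 1 → {B, F, H}; color 2 → {C, E, G}; color 3 → {D}; color 4 → {A, I}. No two adjacent vertices share a color.

4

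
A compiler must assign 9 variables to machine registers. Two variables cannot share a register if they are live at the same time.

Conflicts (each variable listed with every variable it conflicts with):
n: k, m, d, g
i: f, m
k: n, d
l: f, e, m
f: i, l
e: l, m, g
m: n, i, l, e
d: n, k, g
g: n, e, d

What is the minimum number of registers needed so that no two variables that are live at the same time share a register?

n, d, g all conflict with each other, so at least 3 registers are needed.
3 registers suffice: register 1 → {n, f, e}; register 2 → {m, d}; register 3 → {i, k, l, g}. Every pair that conflicts lands in different registers.

3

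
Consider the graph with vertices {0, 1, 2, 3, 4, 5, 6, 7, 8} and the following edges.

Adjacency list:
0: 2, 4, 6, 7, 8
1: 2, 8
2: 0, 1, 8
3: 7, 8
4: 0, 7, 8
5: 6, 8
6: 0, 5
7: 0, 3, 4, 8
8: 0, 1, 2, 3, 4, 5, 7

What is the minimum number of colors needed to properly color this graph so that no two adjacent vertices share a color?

0, 4, 7, 8 are mutually adjacent (a clique of size 4), so at least 4 colors are needed.
One proper 4-coloring: 0=blue, 1=blue, 2=green, 3=blue, 4=yellow, 5=blue, 6=red, 7=green, 8=red. No two adjacent vertices share a color.

4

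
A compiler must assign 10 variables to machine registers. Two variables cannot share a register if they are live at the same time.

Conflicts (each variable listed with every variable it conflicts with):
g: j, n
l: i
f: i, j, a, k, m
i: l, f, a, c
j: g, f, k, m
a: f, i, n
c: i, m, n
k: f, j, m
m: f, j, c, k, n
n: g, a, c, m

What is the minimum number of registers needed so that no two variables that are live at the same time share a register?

f, j, k, m are mutually in conflict, so at least 4 registers are needed.
4 registers suffice: register 1 → {g, i, m}; register 2 → {l, f, n}; register 3 → {j, a, c}; register 4 → {k}. Every pair that conflicts lands in different registers.

4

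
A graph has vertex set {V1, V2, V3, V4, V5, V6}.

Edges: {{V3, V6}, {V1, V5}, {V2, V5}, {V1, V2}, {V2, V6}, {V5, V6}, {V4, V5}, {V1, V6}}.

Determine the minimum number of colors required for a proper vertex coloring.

4

V1, V2, V5, V6 are mutually adjacent (a clique of size 4), so at least 4 colors are needed.
One proper 4-coloring: V1=green, V2=yellow, V3=blue, V4=red, V5=blue, V6=red. Each edge has distinct colors on its endpoints.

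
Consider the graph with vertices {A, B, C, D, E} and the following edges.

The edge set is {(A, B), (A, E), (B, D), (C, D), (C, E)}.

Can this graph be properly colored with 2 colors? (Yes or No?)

No

The cycle B-D-C-E-A-B has odd length 5, so it cannot be 2-colored; at least 3 colors are needed.
So 2 colors are not enough.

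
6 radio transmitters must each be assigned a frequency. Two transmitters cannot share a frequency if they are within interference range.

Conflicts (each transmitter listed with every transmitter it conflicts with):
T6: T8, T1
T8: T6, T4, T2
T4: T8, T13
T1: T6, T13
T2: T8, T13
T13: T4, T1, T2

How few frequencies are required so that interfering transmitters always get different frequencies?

3

The cycle T4-T8-T6-T1-T13-T4 has odd length 5, so it cannot be 2-colored; at least 3 frequencies are needed.
Using 3 frequencies: T6=2, T8=1, T4=2, T1=3, T2=2, T13=1. Each listed conflict is separated.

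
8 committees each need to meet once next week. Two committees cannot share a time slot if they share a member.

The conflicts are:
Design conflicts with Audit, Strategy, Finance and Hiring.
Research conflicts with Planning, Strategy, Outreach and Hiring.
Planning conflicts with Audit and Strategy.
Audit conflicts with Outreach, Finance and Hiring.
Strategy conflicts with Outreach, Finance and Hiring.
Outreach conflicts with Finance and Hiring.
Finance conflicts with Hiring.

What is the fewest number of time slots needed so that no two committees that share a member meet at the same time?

Design, Audit, Finance, Hiring pairwise conflict, so at least 4 time slots are needed.
4 time slots suffice: time slot 1 → {Planning, Hiring}; time slot 2 → {Audit, Strategy}; time slot 3 → {Design, Outreach}; time slot 4 → {Research, Finance}. No two conflicting committees share a time slot.

4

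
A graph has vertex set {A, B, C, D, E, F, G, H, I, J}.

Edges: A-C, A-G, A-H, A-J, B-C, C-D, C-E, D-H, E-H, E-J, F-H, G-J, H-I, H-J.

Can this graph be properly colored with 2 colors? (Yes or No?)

No

A, G, J are pairwise adjacent, so at least 3 colors are needed.
So 2 colors are not enough.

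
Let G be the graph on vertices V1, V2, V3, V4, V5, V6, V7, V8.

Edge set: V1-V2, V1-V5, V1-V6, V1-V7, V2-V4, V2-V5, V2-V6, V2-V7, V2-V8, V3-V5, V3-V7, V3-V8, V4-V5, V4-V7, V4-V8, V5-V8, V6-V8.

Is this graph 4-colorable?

Yes

The chromatic number is 4. V2, V4, V5, V8 are pairwise adjacent (a clique of size 4), so at least 4 colors are needed.
4 colors suffice: color 1 → {V2, V3}; color 2 → {V5, V6, V7}; color 3 → {V1, V8}; color 4 → {V4}.
That is already a proper 4-coloring.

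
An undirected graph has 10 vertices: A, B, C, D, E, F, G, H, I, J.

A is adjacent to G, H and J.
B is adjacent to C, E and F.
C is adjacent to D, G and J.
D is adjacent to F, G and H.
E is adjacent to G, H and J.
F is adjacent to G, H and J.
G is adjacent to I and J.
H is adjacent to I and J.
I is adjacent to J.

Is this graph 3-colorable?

Yes

The chromatic number is 3. H, I, J are mutually adjacent, so at least 3 colors are needed.
One proper 3-coloring: A=green, B=red, C=green, D=blue, E=green, F=green, G=red, H=red, I=green, J=blue.
That is already a proper 3-coloring.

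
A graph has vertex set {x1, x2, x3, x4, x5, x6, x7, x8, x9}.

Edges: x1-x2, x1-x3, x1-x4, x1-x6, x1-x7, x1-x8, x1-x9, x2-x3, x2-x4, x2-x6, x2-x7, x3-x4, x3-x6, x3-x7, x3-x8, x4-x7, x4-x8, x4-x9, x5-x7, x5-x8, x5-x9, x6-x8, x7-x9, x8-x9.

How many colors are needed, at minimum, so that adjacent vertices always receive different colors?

x1, x2, x3, x4, x7 form a clique, so at least 5 colors are needed.
5 colors suffice: color R → {x1, x5}; color B → {x7, x8}; color G → {x4, x6}; color Y → {x3, x9}; color P → {x2}. No two adjacent vertices share a color.

5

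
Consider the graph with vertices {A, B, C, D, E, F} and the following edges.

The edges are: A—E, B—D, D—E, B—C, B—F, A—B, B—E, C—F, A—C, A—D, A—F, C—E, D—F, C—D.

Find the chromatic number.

A, B, C, D, E are pairwise adjacent (a clique of size 5), so at least 5 colors are needed.
One proper 5-coloring: A=1, B=3, C=2, D=4, E=5, F=5. Every edge joins two different colors.

5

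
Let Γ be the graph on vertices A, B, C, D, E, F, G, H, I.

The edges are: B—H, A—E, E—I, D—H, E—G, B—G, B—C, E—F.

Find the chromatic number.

2

E and I are adjacent, so at least 2 colors are needed.
2 colors suffice: color red → {B, D, E}; color blue → {A, C, F, G, H, I}. Every edge joins two different colors.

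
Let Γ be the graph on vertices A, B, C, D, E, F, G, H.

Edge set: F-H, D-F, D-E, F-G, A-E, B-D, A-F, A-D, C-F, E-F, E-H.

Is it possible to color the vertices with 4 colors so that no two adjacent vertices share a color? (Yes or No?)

The chromatic number is 4. A, D, E, F are mutually adjacent (a clique of size 4), so at least 4 colors are needed.
One proper 4-coloring: A=4, B=1, C=2, D=2, E=3, F=1, G=2, H=2.
That is already a proper 4-coloring.

Yes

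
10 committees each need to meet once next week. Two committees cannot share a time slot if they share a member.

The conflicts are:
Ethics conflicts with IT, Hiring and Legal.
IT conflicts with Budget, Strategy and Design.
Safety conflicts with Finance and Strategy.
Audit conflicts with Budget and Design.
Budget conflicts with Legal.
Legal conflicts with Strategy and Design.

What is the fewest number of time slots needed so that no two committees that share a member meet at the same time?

2

Legal and Design conflict, so at least 2 time slots are needed.
2 time slots suffice: Ethics=2, IT=1, Hiring=1, Safety=1, Audit=1, Finance=2, Budget=2, Legal=1, Strategy=2, Design=2. No two conflicting committees share a time slot.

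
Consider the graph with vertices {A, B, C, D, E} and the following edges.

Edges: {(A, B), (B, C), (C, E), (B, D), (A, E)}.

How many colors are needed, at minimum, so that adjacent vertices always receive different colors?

2

A and E are adjacent, so at least 2 colors are needed.
A valid assignment using 2 colors: A=2, B=1, C=2, D=2, E=1. Every edge joins two different colors.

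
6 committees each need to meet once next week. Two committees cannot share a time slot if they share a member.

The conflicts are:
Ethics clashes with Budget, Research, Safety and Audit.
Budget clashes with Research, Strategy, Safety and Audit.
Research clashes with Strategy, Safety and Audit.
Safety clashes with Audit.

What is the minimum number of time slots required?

Ethics, Budget, Research, Safety, Audit pairwise conflict, so at least 5 time slots are needed.
A valid assignment using 5 time slots: Ethics=4, Budget=2, Research=1, Strategy=3, Safety=5, Audit=3. Every pair that conflicts lands in different time slots.

5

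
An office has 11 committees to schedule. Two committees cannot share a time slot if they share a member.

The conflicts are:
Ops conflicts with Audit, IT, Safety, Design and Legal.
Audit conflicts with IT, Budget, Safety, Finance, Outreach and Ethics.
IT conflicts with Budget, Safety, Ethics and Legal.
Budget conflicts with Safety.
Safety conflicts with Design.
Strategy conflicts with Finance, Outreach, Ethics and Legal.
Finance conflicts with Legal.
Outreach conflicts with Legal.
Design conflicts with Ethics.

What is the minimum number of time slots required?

Audit, IT, Budget, Safety are mutually in conflict, so at least 4 time slots are needed.
4 time slots suffice: time slot 1 → {Audit, Design, Legal}; time slot 2 → {IT, Strategy}; time slot 3 → {Ops, Budget, Finance, Outreach, Ethics}; time slot 4 → {Safety}. Each listed conflict is separated.

4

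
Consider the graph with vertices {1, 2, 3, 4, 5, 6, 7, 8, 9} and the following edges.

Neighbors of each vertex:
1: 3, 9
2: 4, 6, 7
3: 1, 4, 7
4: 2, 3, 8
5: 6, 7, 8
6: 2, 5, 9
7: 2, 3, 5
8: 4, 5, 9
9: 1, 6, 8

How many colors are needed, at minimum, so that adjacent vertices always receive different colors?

3

The cycle 5-8-4-3-7-5 has odd length 5, so it cannot be 2-colored; at least 3 colors are needed.
3 colors suffice: color red → {4, 7, 9}; color blue → {2, 3, 5}; color green → {1, 6, 8}. Every edge joins two different colors.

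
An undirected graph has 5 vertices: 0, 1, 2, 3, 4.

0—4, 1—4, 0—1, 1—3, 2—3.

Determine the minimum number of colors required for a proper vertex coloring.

0, 1, 4 form a triangle, so at least 3 colors are needed.
A valid assignment using 3 colors: 0=b, 1=a, 2=a, 3=b, 4=c. Each edge has distinct colors on its endpoints.

3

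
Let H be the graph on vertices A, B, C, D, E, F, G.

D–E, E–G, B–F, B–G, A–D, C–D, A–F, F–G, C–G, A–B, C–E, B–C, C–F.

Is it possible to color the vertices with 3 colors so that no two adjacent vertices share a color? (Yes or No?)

B, C, F, G are mutually adjacent (a clique of size 4), so at least 4 colors are needed.
So 3 colors are not enough.

No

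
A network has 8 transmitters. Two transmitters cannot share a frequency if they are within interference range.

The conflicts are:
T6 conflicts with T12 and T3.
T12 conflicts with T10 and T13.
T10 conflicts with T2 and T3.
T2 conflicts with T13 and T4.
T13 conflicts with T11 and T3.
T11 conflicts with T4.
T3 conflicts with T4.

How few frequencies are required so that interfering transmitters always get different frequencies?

2

T6 and T3 conflict, so at least 2 frequencies are needed.
2 frequencies suffice: frequency 1 → {T12, T2, T11, T3}; frequency 2 → {T6, T10, T13, T4}. No two conflicting transmitters share a frequency.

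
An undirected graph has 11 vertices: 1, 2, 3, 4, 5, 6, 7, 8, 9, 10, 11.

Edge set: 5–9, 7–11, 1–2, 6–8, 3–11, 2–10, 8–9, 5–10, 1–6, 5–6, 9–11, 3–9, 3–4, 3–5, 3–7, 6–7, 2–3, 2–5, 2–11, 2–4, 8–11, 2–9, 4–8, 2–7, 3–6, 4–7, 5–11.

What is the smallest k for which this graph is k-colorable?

5

2, 3, 5, 9, 11 are mutually adjacent (a clique of size 5), so at least 5 colors are needed.
One proper 5-coloring: 1=b, 2=a, 3=b, 4=d, 5=c, 6=a, 7=c, 8=b, 9=e, 10=b, 11=d. No two adjacent vertices share a color.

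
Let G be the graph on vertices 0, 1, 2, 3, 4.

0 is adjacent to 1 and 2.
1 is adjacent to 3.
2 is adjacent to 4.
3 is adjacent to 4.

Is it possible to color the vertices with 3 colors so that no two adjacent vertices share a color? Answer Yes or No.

Yes

The chromatic number is 3. The cycle 3-4-2-0-1-3 has odd length 5, so it cannot be 2-colored; at least 3 colors are needed.
A valid assignment using 3 colors: 0=b, 1=c, 2=a, 3=a, 4=b.
That is already a proper 3-coloring.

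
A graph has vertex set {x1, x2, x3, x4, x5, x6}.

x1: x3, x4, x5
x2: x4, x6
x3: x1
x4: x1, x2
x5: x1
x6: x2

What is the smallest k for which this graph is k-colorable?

2

x2 and x4 are adjacent, so at least 2 colors are needed.
2 colors suffice: color R → {x1, x2}; color B → {x3, x4, x5, x6}. No two adjacent vertices share a color.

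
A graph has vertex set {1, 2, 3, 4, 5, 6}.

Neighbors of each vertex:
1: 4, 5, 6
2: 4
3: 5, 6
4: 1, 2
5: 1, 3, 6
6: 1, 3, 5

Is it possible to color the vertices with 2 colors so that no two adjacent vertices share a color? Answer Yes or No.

3, 5, 6 form a triangle, so at least 3 colors are needed.
So 2 colors are not enough.

No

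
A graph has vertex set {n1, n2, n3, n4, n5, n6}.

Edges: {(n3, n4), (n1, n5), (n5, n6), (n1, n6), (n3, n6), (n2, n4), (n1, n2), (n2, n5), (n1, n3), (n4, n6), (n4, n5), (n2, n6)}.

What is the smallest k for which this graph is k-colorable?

n1, n2, n5, n6 are mutually adjacent (a clique of size 4), so at least 4 colors are needed.
4 colors suffice: color 1 → {n6}; color 2 → {n1, n4}; color 3 → {n2, n3}; color 4 → {n5}. Each edge has distinct colors on its endpoints.

4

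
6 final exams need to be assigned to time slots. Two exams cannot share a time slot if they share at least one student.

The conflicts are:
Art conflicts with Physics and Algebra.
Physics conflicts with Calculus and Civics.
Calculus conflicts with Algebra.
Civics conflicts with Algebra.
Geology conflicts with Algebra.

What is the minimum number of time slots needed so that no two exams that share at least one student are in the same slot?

Art and Physics conflict, so at least 2 time slots are needed.
2 time slots suffice: time slot 1 → {Physics, Algebra}; time slot 2 → {Art, Calculus, Civics, Geology}. Each listed conflict is separated.

2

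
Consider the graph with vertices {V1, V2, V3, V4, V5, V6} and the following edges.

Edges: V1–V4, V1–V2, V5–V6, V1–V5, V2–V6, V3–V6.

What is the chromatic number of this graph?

2

V5 and V6 are adjacent, so at least 2 colors are needed.
2 colors suffice: color red → {V1, V6}; color blue → {V2, V3, V4, V5}. No two adjacent vertices share a color.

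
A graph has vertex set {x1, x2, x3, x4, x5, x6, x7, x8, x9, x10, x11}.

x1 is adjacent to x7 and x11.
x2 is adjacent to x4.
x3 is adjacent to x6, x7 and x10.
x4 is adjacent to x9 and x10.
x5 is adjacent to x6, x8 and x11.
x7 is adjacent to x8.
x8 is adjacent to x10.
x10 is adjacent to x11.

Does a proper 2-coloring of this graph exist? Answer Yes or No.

No

The cycle x11-x1-x7-x8-x5-x11 has odd length 5, so it cannot be 2-colored; at least 3 colors are needed.
So 2 colors are not enough.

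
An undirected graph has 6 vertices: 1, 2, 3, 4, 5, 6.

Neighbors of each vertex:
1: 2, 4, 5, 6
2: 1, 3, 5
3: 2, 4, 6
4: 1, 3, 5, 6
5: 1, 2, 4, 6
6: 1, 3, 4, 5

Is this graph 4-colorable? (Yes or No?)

Yes

The chromatic number is 4. 1, 4, 5, 6 are pairwise adjacent (a clique of size 4), so at least 4 colors are needed.
4 colors suffice: 1=a, 2=b, 3=a, 4=c, 5=d, 6=b.
That is already a proper 4-coloring.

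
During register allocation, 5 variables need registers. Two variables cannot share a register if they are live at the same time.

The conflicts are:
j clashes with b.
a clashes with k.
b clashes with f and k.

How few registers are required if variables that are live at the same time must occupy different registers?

2

j and b conflict, so at least 2 registers are needed.
2 registers suffice: j=2, a=1, b=1, f=2, k=2. No two conflicting variables share a register.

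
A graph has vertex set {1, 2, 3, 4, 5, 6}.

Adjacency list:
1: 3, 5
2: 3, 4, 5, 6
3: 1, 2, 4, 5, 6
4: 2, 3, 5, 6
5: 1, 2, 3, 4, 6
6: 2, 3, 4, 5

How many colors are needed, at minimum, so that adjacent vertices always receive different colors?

5

2, 3, 4, 5, 6 are mutually adjacent (a clique of size 5), so at least 5 colors are needed.
5 colors suffice: color a → {3}; color b → {5}; color c → {1, 6}; color d → {2}; color e → {4}. No two adjacent vertices share a color.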